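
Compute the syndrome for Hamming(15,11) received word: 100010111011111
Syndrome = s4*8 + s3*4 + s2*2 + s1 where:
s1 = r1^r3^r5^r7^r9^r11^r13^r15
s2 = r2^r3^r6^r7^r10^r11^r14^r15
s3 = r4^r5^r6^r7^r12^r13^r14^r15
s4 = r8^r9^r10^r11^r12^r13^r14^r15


s1=1, s2=0, s3=0, s4=1

Syndrome = 9 (error at position 9)


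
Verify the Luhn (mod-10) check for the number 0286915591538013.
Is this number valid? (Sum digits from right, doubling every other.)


Luhn sum = 57
57 mod 10 = 7

Invalid (Luhn sum mod 10 = 7)


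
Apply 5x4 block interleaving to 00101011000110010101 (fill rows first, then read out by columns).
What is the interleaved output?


Matrix:
  0010
  1011
  0001
  1001
  0101
Read columns: 01010000011100001111

01010000011100001111


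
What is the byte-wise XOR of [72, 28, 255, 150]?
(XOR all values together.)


XOR chain: 72 ^ 28 ^ 255 ^ 150 = 61

61


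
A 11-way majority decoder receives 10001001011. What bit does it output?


Ones: 5 out of 11
Threshold: 6

0 (5/11 voted 1)


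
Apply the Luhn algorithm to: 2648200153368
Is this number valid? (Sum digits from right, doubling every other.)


Luhn sum = 45
45 mod 10 = 5

Invalid (Luhn sum mod 10 = 5)


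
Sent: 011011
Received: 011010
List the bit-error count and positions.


XOR: 000001

1 error(s) at position(s): 5


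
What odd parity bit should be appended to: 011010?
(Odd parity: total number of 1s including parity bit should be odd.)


Number of 1s in data: 3
Parity bit: 0

0


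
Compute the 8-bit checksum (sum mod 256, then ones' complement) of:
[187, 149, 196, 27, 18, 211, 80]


Sum = 868 mod 256 = 100
Complement = 155

155


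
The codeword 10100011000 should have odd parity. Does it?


Number of 1s: 4

No, parity error (4 ones)


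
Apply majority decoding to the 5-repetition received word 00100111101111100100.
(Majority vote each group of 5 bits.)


Groups: 00100, 11110, 11111, 00100
Majority votes: 0110

0110


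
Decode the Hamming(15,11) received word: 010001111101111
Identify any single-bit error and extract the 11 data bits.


Syndrome = 8: error at position 8

Data: 00111101111 (corrected bit 8)


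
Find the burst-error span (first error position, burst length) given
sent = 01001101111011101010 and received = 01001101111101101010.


XOR: 00000000000110000000

Burst at position 11, length 2


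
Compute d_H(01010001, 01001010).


XOR: 00011011
Count of 1s: 4

4


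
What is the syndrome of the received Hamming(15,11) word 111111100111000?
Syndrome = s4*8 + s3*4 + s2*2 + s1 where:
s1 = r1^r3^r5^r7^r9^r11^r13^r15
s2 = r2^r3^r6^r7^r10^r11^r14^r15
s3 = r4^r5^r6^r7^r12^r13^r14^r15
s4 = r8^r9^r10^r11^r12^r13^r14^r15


s1=1, s2=0, s3=1, s4=1

Syndrome = 13 (error at position 13)


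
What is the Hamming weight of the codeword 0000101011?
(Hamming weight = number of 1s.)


Counting 1s in 0000101011

4


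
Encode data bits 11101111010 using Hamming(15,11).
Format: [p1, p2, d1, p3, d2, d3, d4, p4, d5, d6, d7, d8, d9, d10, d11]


Parity bits: p1=0, p2=1, p3=0, p4=1

011011011111010


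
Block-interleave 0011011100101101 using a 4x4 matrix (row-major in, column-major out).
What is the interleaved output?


Matrix:
  0011
  0111
  0010
  1101
Read columns: 0001010111101101

0001010111101101


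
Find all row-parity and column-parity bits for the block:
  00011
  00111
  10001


Row parities: 010
Column parities: 10101

Row P: 010, Col P: 10101, Corner: 1


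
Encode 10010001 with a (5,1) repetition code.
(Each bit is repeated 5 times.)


Each bit -> 5 copies

1111100000000001111100000000000000011111


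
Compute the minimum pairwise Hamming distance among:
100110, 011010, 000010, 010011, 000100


Comparing all pairs, minimum distance: 2
Can detect 1 errors, correct 0 errors

2


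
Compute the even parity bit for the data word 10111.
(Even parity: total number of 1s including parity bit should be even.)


Number of 1s in data: 4
Parity bit: 0

0


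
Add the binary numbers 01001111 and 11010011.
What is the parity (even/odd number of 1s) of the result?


01001111 = 79
11010011 = 211
Sum = 290 = 100100010
1s count = 3

odd parity (3 ones in 100100010)


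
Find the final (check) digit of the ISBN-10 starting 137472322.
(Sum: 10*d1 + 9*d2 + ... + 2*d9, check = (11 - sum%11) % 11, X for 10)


Weighted sum: 195
195 mod 11 = 8

Check digit: 3


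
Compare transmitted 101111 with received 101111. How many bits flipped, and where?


XOR: 000000

0 errors (received matches sent)


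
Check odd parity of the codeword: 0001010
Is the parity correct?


Number of 1s: 2

No, parity error (2 ones)


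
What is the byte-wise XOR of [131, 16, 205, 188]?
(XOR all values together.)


XOR chain: 131 ^ 16 ^ 205 ^ 188 = 226

226


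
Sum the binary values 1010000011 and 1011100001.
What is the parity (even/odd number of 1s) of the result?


1010000011 = 643
1011100001 = 737
Sum = 1380 = 10101100100
1s count = 5

odd parity (5 ones in 10101100100)


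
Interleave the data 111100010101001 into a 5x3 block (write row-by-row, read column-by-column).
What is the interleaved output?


Matrix:
  111
  100
  010
  101
  001
Read columns: 110101010010011

110101010010011


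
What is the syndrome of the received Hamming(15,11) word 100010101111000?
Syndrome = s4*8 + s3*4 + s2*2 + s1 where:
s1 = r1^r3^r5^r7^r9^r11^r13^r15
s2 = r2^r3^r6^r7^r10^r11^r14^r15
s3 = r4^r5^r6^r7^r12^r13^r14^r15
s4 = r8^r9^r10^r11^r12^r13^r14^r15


s1=1, s2=1, s3=1, s4=0

Syndrome = 7 (error at position 7)


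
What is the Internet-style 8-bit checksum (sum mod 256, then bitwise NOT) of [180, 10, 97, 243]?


Sum = 530 mod 256 = 18
Complement = 237

237


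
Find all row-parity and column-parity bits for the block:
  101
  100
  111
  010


Row parities: 0111
Column parities: 100

Row P: 0111, Col P: 100, Corner: 1


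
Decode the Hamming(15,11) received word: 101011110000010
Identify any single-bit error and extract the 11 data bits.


Syndrome = 0: no error detected

Data: 11110000010 (no errors)


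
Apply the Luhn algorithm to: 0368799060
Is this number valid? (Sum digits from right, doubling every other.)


Luhn sum = 40
40 mod 10 = 0

Valid (Luhn sum mod 10 = 0)


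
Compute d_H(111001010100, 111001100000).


XOR: 000000110100
Count of 1s: 3

3


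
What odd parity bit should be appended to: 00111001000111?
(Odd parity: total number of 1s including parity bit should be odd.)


Number of 1s in data: 7
Parity bit: 0

0


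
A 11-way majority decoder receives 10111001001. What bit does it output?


Ones: 6 out of 11
Threshold: 6

1 (6/11 voted 1)


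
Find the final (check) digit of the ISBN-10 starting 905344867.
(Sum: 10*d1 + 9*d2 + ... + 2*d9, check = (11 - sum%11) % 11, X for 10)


Weighted sum: 259
259 mod 11 = 6

Check digit: 5


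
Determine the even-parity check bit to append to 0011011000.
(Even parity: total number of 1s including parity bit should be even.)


Number of 1s in data: 4
Parity bit: 0

0


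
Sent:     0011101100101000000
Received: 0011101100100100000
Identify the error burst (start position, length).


XOR: 0000000000001100000

Burst at position 12, length 2


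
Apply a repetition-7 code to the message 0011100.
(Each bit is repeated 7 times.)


Each bit -> 7 copies

0000000000000011111111111111111111100000000000000


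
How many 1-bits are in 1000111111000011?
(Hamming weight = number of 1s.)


Counting 1s in 1000111111000011

9


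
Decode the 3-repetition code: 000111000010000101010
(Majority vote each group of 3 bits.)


Groups: 000, 111, 000, 010, 000, 101, 010
Majority votes: 0100010

0100010


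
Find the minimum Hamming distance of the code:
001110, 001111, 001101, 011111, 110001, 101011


Comparing all pairs, minimum distance: 1
Can detect 0 errors, correct 0 errors

1


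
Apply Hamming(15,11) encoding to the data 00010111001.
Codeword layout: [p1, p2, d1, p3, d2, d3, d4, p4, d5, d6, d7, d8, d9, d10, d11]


Parity bits: p1=1, p2=0, p3=1, p4=0

100100100111001


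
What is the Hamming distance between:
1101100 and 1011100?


XOR: 0110000
Count of 1s: 2

2


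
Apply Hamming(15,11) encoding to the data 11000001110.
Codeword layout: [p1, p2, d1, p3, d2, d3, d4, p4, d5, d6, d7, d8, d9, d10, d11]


Parity bits: p1=1, p2=0, p3=0, p4=1

101010010001110


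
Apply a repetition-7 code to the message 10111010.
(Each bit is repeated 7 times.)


Each bit -> 7 copies

11111110000000111111111111111111111000000011111110000000


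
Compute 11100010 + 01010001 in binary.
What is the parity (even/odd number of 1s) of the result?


11100010 = 226
01010001 = 81
Sum = 307 = 100110011
1s count = 5

odd parity (5 ones in 100110011)


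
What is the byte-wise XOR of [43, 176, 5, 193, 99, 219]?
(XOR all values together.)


XOR chain: 43 ^ 176 ^ 5 ^ 193 ^ 99 ^ 219 = 231

231


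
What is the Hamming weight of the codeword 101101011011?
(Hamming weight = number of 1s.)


Counting 1s in 101101011011

8


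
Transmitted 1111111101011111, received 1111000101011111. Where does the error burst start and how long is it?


XOR: 0000111000000000

Burst at position 4, length 3


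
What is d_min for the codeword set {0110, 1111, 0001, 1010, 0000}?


Comparing all pairs, minimum distance: 1
Can detect 0 errors, correct 0 errors

1


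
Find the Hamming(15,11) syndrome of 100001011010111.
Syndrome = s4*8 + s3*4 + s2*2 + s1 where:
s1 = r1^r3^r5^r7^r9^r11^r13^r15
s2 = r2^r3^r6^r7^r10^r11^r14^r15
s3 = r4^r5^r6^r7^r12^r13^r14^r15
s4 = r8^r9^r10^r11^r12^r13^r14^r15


s1=1, s2=0, s3=0, s4=0

Syndrome = 1 (error at position 1)


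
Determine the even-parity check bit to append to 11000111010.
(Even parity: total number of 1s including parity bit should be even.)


Number of 1s in data: 6
Parity bit: 0

0


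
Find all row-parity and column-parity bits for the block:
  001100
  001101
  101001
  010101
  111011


Row parities: 01111
Column parities: 000110

Row P: 01111, Col P: 000110, Corner: 0


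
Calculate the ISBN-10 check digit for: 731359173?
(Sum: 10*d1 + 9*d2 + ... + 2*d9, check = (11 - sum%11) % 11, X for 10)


Weighted sum: 232
232 mod 11 = 1

Check digit: X


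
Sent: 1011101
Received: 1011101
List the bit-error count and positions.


XOR: 0000000

0 errors (received matches sent)


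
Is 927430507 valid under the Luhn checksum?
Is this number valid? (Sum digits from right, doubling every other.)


Luhn sum = 43
43 mod 10 = 3

Invalid (Luhn sum mod 10 = 3)


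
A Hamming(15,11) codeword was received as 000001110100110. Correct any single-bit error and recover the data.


Syndrome = 0: no error detected

Data: 00110100110 (no errors)


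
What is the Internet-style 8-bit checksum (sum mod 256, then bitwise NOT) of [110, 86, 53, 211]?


Sum = 460 mod 256 = 204
Complement = 51

51


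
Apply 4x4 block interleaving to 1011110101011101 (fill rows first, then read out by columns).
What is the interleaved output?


Matrix:
  1011
  1101
  0101
  1101
Read columns: 1101011110001111

1101011110001111


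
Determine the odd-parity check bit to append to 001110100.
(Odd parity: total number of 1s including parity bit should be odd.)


Number of 1s in data: 4
Parity bit: 1

1


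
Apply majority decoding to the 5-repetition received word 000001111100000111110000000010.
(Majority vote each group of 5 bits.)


Groups: 00000, 11111, 00000, 11111, 00000, 00010
Majority votes: 010100

010100


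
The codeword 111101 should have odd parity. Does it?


Number of 1s: 5

Yes, parity is correct (5 ones)


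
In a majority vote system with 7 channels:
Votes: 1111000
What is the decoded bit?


Ones: 4 out of 7
Threshold: 4

1 (4/7 voted 1)


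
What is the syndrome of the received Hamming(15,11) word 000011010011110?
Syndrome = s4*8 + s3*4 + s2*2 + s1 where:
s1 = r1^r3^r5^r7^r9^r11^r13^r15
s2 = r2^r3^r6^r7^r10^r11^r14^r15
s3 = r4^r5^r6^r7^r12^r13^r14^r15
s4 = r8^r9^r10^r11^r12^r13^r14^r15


s1=1, s2=1, s3=1, s4=1

Syndrome = 15 (error at position 15)


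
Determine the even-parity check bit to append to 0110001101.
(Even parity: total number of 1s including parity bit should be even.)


Number of 1s in data: 5
Parity bit: 1

1


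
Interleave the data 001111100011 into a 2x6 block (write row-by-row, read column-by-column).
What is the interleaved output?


Matrix:
  001111
  100011
Read columns: 010010101111

010010101111


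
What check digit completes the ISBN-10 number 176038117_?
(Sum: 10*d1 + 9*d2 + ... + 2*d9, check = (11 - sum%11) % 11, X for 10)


Weighted sum: 200
200 mod 11 = 2

Check digit: 9


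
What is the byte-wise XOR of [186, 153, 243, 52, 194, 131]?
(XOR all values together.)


XOR chain: 186 ^ 153 ^ 243 ^ 52 ^ 194 ^ 131 = 165

165


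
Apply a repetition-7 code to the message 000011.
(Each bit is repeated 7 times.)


Each bit -> 7 copies

000000000000000000000000000011111111111111


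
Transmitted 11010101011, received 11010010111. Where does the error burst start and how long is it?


XOR: 00000111100

Burst at position 5, length 4


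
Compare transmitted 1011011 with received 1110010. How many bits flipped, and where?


XOR: 0101001

3 error(s) at position(s): 1, 3, 6


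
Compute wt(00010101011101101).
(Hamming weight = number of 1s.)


Counting 1s in 00010101011101101

9


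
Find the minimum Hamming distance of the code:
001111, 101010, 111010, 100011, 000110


Comparing all pairs, minimum distance: 1
Can detect 0 errors, correct 0 errors

1


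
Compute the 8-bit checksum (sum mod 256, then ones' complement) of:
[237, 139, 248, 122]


Sum = 746 mod 256 = 234
Complement = 21

21


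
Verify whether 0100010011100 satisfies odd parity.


Number of 1s: 5

Yes, parity is correct (5 ones)


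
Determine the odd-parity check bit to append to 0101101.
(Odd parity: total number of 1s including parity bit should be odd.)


Number of 1s in data: 4
Parity bit: 1

1


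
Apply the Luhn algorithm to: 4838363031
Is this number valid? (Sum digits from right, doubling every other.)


Luhn sum = 55
55 mod 10 = 5

Invalid (Luhn sum mod 10 = 5)


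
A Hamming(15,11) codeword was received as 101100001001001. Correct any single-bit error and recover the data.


Syndrome = 12: error at position 12

Data: 10001000001 (corrected bit 12)


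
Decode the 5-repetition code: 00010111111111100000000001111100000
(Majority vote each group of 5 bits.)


Groups: 00010, 11111, 11111, 00000, 00000, 11111, 00000
Majority votes: 0110010

0110010


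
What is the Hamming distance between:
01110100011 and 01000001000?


XOR: 00110101011
Count of 1s: 6

6


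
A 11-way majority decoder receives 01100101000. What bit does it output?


Ones: 4 out of 11
Threshold: 6

0 (4/11 voted 1)


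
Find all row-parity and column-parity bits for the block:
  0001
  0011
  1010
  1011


Row parities: 1001
Column parities: 0011

Row P: 1001, Col P: 0011, Corner: 0


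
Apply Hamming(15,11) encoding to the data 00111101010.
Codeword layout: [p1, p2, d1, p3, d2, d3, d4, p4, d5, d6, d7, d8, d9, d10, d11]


Parity bits: p1=0, p2=0, p3=0, p4=0

000001101101010


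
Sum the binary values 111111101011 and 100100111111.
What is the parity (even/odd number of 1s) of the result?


111111101011 = 4075
100100111111 = 2367
Sum = 6442 = 1100100101010
1s count = 6

even parity (6 ones in 1100100101010)


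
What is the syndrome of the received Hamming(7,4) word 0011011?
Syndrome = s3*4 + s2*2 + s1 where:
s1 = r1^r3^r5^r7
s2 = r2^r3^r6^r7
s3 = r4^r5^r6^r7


s1=0, s2=1, s3=1

Syndrome = 6 (error at position 6)


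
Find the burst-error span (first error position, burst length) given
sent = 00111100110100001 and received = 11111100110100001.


XOR: 11000000000000000

Burst at position 0, length 2


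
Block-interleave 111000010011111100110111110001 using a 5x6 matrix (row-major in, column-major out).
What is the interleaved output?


Matrix:
  111000
  010011
  111100
  110111
  110001
Read columns: 101111111110100001100101001011

101111111110100001100101001011


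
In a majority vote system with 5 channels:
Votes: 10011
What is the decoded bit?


Ones: 3 out of 5
Threshold: 3

1 (3/5 voted 1)


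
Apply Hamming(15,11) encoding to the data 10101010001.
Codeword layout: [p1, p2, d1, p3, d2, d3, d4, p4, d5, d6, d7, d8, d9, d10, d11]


Parity bits: p1=0, p2=0, p3=0, p4=1

001001011010001


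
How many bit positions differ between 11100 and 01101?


XOR: 10001
Count of 1s: 2

2


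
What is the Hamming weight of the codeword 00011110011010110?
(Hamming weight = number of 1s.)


Counting 1s in 00011110011010110

9


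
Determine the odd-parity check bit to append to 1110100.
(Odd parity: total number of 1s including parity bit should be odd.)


Number of 1s in data: 4
Parity bit: 1

1


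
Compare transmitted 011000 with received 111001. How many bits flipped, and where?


XOR: 100001

2 error(s) at position(s): 0, 5


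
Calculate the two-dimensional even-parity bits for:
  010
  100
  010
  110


Row parities: 1110
Column parities: 010

Row P: 1110, Col P: 010, Corner: 1


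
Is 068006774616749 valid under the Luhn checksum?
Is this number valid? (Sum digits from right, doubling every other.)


Luhn sum = 61
61 mod 10 = 1

Invalid (Luhn sum mod 10 = 1)


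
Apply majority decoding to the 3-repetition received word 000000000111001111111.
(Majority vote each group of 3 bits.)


Groups: 000, 000, 000, 111, 001, 111, 111
Majority votes: 0001011

0001011


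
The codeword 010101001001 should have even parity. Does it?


Number of 1s: 5

No, parity error (5 ones)


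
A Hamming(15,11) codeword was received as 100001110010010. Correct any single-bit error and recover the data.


Syndrome = 13: error at position 13

Data: 00110010110 (corrected bit 13)


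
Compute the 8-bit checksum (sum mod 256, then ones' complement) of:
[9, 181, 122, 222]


Sum = 534 mod 256 = 22
Complement = 233

233


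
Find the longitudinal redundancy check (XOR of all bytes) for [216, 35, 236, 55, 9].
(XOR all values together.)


XOR chain: 216 ^ 35 ^ 236 ^ 55 ^ 9 = 41

41


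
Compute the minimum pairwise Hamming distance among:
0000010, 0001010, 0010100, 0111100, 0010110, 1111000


Comparing all pairs, minimum distance: 1
Can detect 0 errors, correct 0 errors

1


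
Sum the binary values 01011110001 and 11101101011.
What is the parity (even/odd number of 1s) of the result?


01011110001 = 753
11101101011 = 1899
Sum = 2652 = 101001011100
1s count = 6

even parity (6 ones in 101001011100)


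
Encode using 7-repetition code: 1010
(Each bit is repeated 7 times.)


Each bit -> 7 copies

1111111000000011111110000000


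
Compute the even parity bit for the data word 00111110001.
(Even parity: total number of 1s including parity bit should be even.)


Number of 1s in data: 6
Parity bit: 0

0


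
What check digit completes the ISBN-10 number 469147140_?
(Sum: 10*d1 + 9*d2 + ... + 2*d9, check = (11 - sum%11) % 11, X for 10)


Weighted sum: 248
248 mod 11 = 6

Check digit: 5


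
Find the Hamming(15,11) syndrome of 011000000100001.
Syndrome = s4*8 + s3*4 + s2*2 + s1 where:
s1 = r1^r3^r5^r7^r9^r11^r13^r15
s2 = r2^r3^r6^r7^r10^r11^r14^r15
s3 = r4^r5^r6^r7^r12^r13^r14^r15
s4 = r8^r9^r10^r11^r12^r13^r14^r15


s1=0, s2=0, s3=1, s4=0

Syndrome = 4 (error at position 4)


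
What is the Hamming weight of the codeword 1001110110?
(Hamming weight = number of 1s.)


Counting 1s in 1001110110

6


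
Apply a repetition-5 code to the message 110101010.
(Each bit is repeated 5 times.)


Each bit -> 5 copies

111111111100000111110000011111000001111100000


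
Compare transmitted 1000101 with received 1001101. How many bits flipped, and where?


XOR: 0001000

1 error(s) at position(s): 3


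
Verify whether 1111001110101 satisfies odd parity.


Number of 1s: 9

Yes, parity is correct (9 ones)


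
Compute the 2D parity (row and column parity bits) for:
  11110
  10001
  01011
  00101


Row parities: 0010
Column parities: 00001

Row P: 0010, Col P: 00001, Corner: 1


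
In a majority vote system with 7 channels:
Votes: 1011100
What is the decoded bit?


Ones: 4 out of 7
Threshold: 4

1 (4/7 voted 1)


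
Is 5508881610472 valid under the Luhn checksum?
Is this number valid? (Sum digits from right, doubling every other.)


Luhn sum = 44
44 mod 10 = 4

Invalid (Luhn sum mod 10 = 4)


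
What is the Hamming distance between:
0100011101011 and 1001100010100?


XOR: 1101111111111
Count of 1s: 12

12


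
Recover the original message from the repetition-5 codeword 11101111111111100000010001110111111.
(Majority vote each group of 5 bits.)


Groups: 11101, 11111, 11111, 00000, 01000, 11101, 11111
Majority votes: 1110011

1110011


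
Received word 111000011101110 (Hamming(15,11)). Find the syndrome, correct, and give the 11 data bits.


Syndrome = 4: error at position 4

Data: 10001101110 (corrected bit 4)


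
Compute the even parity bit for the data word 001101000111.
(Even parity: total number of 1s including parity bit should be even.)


Number of 1s in data: 6
Parity bit: 0

0


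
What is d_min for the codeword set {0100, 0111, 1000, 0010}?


Comparing all pairs, minimum distance: 2
Can detect 1 errors, correct 0 errors

2


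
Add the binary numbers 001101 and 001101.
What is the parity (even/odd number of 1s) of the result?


001101 = 13
001101 = 13
Sum = 26 = 11010
1s count = 3

odd parity (3 ones in 11010)


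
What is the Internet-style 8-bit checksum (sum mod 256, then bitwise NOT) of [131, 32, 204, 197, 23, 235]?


Sum = 822 mod 256 = 54
Complement = 201

201


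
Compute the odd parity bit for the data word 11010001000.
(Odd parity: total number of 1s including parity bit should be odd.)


Number of 1s in data: 4
Parity bit: 1

1


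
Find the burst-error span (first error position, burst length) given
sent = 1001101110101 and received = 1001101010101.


XOR: 0000000100000

Burst at position 7, length 1


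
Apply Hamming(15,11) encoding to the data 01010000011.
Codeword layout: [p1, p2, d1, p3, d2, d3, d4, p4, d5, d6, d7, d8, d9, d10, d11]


Parity bits: p1=1, p2=1, p3=0, p4=0

110010100000011


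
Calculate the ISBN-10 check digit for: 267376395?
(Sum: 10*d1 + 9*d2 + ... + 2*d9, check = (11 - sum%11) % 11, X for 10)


Weighted sum: 272
272 mod 11 = 8

Check digit: 3


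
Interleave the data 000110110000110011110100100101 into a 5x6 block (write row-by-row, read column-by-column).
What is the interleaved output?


Matrix:
  000110
  110000
  110011
  110100
  100101
Read columns: 011110111000000100111010000101

011110111000000100111010000101


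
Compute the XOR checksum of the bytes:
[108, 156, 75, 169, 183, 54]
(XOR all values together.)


XOR chain: 108 ^ 156 ^ 75 ^ 169 ^ 183 ^ 54 = 147

147


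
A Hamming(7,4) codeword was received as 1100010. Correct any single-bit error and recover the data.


Syndrome = 5: error at position 5

Data: 0110 (corrected bit 5)


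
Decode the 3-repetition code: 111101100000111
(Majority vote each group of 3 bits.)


Groups: 111, 101, 100, 000, 111
Majority votes: 11001

11001


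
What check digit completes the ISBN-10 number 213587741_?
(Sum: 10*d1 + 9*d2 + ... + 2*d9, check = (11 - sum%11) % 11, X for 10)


Weighted sum: 213
213 mod 11 = 4

Check digit: 7


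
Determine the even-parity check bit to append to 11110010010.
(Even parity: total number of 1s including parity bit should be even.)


Number of 1s in data: 6
Parity bit: 0

0


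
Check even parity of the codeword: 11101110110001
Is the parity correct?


Number of 1s: 9

No, parity error (9 ones)


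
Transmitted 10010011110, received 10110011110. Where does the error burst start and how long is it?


XOR: 00100000000

Burst at position 2, length 1


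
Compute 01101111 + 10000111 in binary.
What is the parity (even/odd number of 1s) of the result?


01101111 = 111
10000111 = 135
Sum = 246 = 11110110
1s count = 6

even parity (6 ones in 11110110)


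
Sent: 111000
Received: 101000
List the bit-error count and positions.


XOR: 010000

1 error(s) at position(s): 1


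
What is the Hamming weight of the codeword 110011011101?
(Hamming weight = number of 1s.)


Counting 1s in 110011011101

8


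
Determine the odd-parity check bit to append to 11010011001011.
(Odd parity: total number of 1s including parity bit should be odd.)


Number of 1s in data: 8
Parity bit: 1

1


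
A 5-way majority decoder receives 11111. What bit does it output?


Ones: 5 out of 5
Threshold: 3

1 (5/5 voted 1)


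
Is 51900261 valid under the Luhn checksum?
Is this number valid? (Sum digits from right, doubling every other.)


Luhn sum = 17
17 mod 10 = 7

Invalid (Luhn sum mod 10 = 7)


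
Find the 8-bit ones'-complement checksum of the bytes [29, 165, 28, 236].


Sum = 458 mod 256 = 202
Complement = 53

53


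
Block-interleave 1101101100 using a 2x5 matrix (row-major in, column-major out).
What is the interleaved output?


Matrix:
  11011
  01100
Read columns: 1011011010

1011011010


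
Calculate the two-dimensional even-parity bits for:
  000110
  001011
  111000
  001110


Row parities: 0111
Column parities: 111011

Row P: 0111, Col P: 111011, Corner: 1


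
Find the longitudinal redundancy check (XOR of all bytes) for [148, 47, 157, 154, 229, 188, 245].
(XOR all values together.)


XOR chain: 148 ^ 47 ^ 157 ^ 154 ^ 229 ^ 188 ^ 245 = 16

16


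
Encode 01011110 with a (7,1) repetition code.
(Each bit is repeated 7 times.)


Each bit -> 7 copies

00000001111111000000011111111111111111111111111110000000


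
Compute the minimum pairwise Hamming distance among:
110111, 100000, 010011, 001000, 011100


Comparing all pairs, minimum distance: 2
Can detect 1 errors, correct 0 errors

2


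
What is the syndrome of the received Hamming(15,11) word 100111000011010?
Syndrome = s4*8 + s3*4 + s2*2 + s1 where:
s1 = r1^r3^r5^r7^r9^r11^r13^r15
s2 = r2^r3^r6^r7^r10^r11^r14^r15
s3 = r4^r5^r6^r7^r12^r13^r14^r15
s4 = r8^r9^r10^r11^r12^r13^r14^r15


s1=1, s2=1, s3=1, s4=1

Syndrome = 15 (error at position 15)


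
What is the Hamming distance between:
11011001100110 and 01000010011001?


XOR: 10011011111111
Count of 1s: 11

11


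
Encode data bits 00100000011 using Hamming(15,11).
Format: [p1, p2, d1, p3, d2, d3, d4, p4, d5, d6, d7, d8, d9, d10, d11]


Parity bits: p1=1, p2=1, p3=1, p4=0

110101000000011


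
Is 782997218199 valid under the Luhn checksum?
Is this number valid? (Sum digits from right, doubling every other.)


Luhn sum = 73
73 mod 10 = 3

Invalid (Luhn sum mod 10 = 3)


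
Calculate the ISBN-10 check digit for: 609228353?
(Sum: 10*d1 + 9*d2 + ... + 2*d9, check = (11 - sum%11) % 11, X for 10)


Weighted sum: 231
231 mod 11 = 0

Check digit: 0


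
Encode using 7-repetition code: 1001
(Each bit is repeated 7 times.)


Each bit -> 7 copies

1111111000000000000001111111


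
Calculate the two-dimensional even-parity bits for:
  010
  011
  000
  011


Row parities: 1000
Column parities: 010

Row P: 1000, Col P: 010, Corner: 1


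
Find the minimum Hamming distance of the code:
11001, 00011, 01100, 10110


Comparing all pairs, minimum distance: 3
Can detect 2 errors, correct 1 errors

3


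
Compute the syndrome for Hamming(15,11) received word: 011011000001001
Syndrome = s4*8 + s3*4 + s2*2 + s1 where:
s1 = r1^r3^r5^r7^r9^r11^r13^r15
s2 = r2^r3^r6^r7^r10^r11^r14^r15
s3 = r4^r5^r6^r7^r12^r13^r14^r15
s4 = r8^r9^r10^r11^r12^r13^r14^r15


s1=1, s2=0, s3=0, s4=0

Syndrome = 1 (error at position 1)


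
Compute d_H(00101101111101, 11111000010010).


XOR: 11010101101111
Count of 1s: 10

10


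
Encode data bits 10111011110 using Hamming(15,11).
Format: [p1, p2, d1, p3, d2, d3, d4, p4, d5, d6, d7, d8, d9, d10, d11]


Parity bits: p1=1, p2=1, p3=1, p4=1

111101111011110


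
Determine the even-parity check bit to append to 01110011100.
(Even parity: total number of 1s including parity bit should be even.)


Number of 1s in data: 6
Parity bit: 0

0


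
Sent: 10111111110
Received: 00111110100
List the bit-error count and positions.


XOR: 10000001010

3 error(s) at position(s): 0, 7, 9


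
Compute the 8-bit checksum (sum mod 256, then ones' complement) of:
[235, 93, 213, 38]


Sum = 579 mod 256 = 67
Complement = 188

188


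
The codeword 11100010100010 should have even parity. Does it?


Number of 1s: 6

Yes, parity is correct (6 ones)


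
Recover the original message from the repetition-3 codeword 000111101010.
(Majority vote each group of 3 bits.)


Groups: 000, 111, 101, 010
Majority votes: 0110

0110


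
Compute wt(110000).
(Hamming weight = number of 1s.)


Counting 1s in 110000

2


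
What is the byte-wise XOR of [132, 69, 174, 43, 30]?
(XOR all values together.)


XOR chain: 132 ^ 69 ^ 174 ^ 43 ^ 30 = 90

90


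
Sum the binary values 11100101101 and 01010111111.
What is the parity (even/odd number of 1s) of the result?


11100101101 = 1837
01010111111 = 703
Sum = 2540 = 100111101100
1s count = 7

odd parity (7 ones in 100111101100)


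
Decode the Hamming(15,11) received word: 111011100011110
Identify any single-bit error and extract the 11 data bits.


Syndrome = 0: no error detected

Data: 11110011110 (no errors)


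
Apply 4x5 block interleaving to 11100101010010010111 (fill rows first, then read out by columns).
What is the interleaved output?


Matrix:
  11100
  10101
  00100
  10111
Read columns: 11011000111100010101

11011000111100010101


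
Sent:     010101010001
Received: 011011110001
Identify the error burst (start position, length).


XOR: 001110100000

Burst at position 2, length 5


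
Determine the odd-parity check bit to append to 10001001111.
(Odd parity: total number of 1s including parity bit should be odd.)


Number of 1s in data: 6
Parity bit: 1

1


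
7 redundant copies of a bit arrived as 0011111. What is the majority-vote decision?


Ones: 5 out of 7
Threshold: 4

1 (5/7 voted 1)


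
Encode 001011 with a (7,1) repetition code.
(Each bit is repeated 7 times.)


Each bit -> 7 copies

000000000000001111111000000011111111111111


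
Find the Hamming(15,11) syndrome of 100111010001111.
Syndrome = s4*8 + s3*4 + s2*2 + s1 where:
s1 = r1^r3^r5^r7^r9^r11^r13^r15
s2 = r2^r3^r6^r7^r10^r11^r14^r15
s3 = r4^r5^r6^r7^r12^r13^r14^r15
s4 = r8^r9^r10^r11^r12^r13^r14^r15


s1=0, s2=1, s3=1, s4=1

Syndrome = 14 (error at position 14)


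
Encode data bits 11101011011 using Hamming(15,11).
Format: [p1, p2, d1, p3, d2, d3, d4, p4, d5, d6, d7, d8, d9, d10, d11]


Parity bits: p1=1, p2=1, p3=1, p4=1

111111011011011


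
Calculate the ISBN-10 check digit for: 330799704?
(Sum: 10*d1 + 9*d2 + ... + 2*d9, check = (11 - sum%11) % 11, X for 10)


Weighted sum: 241
241 mod 11 = 10

Check digit: 1


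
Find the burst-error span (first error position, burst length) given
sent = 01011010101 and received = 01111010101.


XOR: 00100000000

Burst at position 2, length 1


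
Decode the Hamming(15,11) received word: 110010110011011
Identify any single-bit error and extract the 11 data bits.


Syndrome = 15: error at position 15

Data: 01010011010 (corrected bit 15)


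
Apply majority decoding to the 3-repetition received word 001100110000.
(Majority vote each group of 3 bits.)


Groups: 001, 100, 110, 000
Majority votes: 0010

0010


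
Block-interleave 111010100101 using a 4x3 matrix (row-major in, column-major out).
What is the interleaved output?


Matrix:
  111
  010
  100
  101
Read columns: 101111001001

101111001001


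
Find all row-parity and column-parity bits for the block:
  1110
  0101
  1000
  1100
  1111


Row parities: 10100
Column parities: 0000

Row P: 10100, Col P: 0000, Corner: 0


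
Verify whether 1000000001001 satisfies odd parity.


Number of 1s: 3

Yes, parity is correct (3 ones)


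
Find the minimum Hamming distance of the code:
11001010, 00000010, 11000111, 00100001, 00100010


Comparing all pairs, minimum distance: 1
Can detect 0 errors, correct 0 errors

1


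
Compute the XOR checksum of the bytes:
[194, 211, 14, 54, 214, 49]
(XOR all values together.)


XOR chain: 194 ^ 211 ^ 14 ^ 54 ^ 214 ^ 49 = 206

206


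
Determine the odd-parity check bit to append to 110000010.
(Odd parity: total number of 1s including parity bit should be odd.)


Number of 1s in data: 3
Parity bit: 0

0


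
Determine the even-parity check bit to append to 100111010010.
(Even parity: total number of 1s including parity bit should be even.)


Number of 1s in data: 6
Parity bit: 0

0


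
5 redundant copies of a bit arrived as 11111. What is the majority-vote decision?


Ones: 5 out of 5
Threshold: 3

1 (5/5 voted 1)


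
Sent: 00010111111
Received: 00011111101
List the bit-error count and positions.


XOR: 00001000010

2 error(s) at position(s): 4, 9


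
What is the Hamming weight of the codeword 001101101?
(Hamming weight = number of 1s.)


Counting 1s in 001101101

5


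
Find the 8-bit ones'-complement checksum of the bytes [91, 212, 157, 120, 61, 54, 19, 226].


Sum = 940 mod 256 = 172
Complement = 83

83


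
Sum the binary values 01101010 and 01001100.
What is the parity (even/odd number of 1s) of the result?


01101010 = 106
01001100 = 76
Sum = 182 = 10110110
1s count = 5

odd parity (5 ones in 10110110)


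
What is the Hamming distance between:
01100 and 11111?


XOR: 10011
Count of 1s: 3

3


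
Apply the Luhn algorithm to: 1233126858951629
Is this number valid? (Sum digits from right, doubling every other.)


Luhn sum = 72
72 mod 10 = 2

Invalid (Luhn sum mod 10 = 2)


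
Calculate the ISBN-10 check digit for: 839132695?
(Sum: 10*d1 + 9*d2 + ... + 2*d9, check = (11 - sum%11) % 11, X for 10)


Weighted sum: 275
275 mod 11 = 0

Check digit: 0


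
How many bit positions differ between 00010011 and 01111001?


XOR: 01101010
Count of 1s: 4

4


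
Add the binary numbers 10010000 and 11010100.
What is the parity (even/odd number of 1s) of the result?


10010000 = 144
11010100 = 212
Sum = 356 = 101100100
1s count = 4

even parity (4 ones in 101100100)


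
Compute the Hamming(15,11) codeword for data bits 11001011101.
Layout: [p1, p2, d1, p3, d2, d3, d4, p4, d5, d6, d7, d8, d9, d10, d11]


Parity bits: p1=0, p2=1, p3=0, p4=1

011010011011101


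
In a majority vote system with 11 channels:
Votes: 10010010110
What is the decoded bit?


Ones: 5 out of 11
Threshold: 6

0 (5/11 voted 1)


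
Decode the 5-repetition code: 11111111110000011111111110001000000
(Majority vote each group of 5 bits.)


Groups: 11111, 11111, 00000, 11111, 11111, 00010, 00000
Majority votes: 1101100

1101100


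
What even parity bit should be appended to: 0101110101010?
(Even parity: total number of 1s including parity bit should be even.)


Number of 1s in data: 7
Parity bit: 1

1


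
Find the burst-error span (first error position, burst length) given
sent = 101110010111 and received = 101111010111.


XOR: 000001000000

Burst at position 5, length 1


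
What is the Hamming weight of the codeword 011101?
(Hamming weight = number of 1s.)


Counting 1s in 011101

4


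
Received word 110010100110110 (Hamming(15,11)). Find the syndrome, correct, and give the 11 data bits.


Syndrome = 3: error at position 3

Data: 11010110110 (corrected bit 3)


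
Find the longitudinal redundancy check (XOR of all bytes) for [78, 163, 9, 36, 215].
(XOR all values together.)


XOR chain: 78 ^ 163 ^ 9 ^ 36 ^ 215 = 23

23


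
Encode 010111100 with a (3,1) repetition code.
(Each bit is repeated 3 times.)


Each bit -> 3 copies

000111000111111111111000000


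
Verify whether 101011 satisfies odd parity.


Number of 1s: 4

No, parity error (4 ones)


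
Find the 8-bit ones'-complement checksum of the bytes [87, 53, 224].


Sum = 364 mod 256 = 108
Complement = 147

147


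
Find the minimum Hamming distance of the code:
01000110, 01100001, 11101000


Comparing all pairs, minimum distance: 3
Can detect 2 errors, correct 1 errors

3


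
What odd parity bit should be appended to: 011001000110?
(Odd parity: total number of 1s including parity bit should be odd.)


Number of 1s in data: 5
Parity bit: 0

0


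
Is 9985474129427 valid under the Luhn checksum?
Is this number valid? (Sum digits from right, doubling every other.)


Luhn sum = 68
68 mod 10 = 8

Invalid (Luhn sum mod 10 = 8)


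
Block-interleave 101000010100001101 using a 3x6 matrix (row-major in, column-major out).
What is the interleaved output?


Matrix:
  101000
  010100
  001101
Read columns: 100010101011000001

100010101011000001


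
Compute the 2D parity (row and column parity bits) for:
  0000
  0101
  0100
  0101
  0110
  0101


Row parities: 001000
Column parities: 0111

Row P: 001000, Col P: 0111, Corner: 1


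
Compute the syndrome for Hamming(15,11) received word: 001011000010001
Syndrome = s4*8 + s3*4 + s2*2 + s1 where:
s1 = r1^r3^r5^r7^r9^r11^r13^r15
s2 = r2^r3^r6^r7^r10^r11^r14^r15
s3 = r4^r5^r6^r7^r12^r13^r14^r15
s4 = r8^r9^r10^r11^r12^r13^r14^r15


s1=0, s2=0, s3=1, s4=0

Syndrome = 4 (error at position 4)


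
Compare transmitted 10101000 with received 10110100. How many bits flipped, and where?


XOR: 00011100

3 error(s) at position(s): 3, 4, 5


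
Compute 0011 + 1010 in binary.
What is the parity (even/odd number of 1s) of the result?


0011 = 3
1010 = 10
Sum = 13 = 1101
1s count = 3

odd parity (3 ones in 1101)


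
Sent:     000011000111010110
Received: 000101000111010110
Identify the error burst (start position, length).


XOR: 000110000000000000

Burst at position 3, length 2


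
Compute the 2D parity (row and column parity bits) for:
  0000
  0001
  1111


Row parities: 010
Column parities: 1110

Row P: 010, Col P: 1110, Corner: 1


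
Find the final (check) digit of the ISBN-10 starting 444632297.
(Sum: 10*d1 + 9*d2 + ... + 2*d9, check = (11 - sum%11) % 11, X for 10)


Weighted sum: 227
227 mod 11 = 7

Check digit: 4


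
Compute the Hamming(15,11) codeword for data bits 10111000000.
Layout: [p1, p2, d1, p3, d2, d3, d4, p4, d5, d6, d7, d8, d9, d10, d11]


Parity bits: p1=1, p2=1, p3=0, p4=1

111001111000000


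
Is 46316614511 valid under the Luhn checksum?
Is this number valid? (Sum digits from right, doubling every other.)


Luhn sum = 38
38 mod 10 = 8

Invalid (Luhn sum mod 10 = 8)


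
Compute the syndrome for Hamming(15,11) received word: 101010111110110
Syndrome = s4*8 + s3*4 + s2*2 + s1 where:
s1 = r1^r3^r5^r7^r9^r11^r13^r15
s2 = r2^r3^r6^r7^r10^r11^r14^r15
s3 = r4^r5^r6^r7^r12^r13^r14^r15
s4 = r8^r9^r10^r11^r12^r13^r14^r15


s1=1, s2=1, s3=0, s4=0

Syndrome = 3 (error at position 3)


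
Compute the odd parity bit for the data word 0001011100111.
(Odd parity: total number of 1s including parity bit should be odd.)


Number of 1s in data: 7
Parity bit: 0

0


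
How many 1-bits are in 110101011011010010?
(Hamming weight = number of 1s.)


Counting 1s in 110101011011010010

10
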